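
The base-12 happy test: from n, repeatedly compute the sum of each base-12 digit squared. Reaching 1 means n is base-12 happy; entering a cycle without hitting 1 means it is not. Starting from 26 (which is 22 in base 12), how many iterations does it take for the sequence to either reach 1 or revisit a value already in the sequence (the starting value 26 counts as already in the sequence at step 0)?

26 = (2,2)_12 → 2² + 2² = 8
8 = (8)_12 → 8² = 64
64 = (5,4)_12 → 5² + 4² = 41
41 = (3,5)_12 → 3² + 5² = 34
34 = (2,10)_12 → 2² + 10² = 104
104 = (8,8)_12 → 8² + 8² = 128
128 = (10,8)_12 → 10² + 8² = 164
164 = (1,1,8)_12 → 1² + 1² + 8² = 66
66 = (5,6)_12 → 5² + 6² = 61
61 = (5,1)_12 → 5² + 1² = 26  — 26 repeats.
That took 10 steps.

10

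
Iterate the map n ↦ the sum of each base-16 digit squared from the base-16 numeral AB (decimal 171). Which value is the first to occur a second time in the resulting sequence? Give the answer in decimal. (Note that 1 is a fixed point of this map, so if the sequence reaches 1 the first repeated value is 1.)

169

171 = (10,11)_16 → 10² + 11² = 221
221 = (13,13)_16 → 13² + 13² = 338
338 = (1,5,2)_16 → 1² + 5² + 2² = 30
30 = (1,14)_16 → 1² + 14² = 197
197 = (12,5)_16 → 12² + 5² = 169
169 = (10,9)_16 → 10² + 9² = 181
181 = (11,5)_16 → 11² + 5² = 146
146 = (9,2)_16 → 9² + 2² = 85
85 = (5,5)_16 → 5² + 5² = 50
50 = (3,2)_16 → 3² + 2² = 13
13 = (13)_16 → 13² = 169  — 169 already appeared earlier.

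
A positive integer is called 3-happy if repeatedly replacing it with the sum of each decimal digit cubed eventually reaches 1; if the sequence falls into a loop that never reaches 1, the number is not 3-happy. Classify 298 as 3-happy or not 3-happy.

298 → 1249
1249 → 802
802 → 520
520 → 133
133 → 55
55 → 250
250 → 133  — 133 already seen; the sequence cycles without reaching 1.

not 3-happy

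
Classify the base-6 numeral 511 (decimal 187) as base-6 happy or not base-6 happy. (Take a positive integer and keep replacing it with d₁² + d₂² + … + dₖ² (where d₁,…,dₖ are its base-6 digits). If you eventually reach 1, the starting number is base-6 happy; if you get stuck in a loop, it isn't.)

not base-6 happy

187 = (5,1,1)_6 → 5² + 1² + 1² = 27
27 = (4,3)_6 → 4² + 3² = 25
25 = (4,1)_6 → 4² + 1² = 17
17 = (2,5)_6 → 2² + 5² = 29
29 = (4,5)_6 → 4² + 5² = 41
41 = (1,0,5)_6 → 1² + 0² + 5² = 26
26 = (4,2)_6 → 4² + 2² = 20
20 = (3,2)_6 → 3² + 2² = 13
13 = (2,1)_6 → 2² + 1² = 5
5 = (5)_6 → 5² = 25  — 25 already seen; the sequence cycles without reaching 1.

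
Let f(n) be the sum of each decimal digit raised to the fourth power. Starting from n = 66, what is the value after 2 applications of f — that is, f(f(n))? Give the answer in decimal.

66 → 6⁴ + 6⁴ = 1296 + 1296 = 2592
2592 → 2⁴ + 5⁴ + 9⁴ + 2⁴ = 16 + 625 + 6561 + 16 = 7218

7218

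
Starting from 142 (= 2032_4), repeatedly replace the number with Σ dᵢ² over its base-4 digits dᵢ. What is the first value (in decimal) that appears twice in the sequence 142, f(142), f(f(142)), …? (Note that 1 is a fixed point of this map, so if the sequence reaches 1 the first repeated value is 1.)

142 = (2,0,3,2)_4 → 2² + 0² + 3² + 2² = 4 + 0 + 9 + 4 = 17
17 = (1,0,1)_4 → 1² + 0² + 1² = 1 + 0 + 1 = 2
2 = (2)_4 → 2² = 4
4 = (1,0)_4 → 1² + 0² = 1 + 0 = 1  — reached the fixed point 1.
1 → 1, so 1 is the first repeated value.

1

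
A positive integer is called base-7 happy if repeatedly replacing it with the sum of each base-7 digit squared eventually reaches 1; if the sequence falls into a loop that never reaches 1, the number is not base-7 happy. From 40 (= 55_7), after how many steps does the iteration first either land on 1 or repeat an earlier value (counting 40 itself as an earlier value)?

40 = (5,5)_7 → 5² + 5² = 50
50 = (1,0,1)_7 → 1² + 0² + 1² = 2
2 = (2)_7 → 2² = 4
4 = (4)_7 → 4² = 16
16 = (2,2)_7 → 2² + 2² = 8
8 = (1,1)_7 → 1² + 1² = 2  — 2 repeats.
That took 6 steps.

6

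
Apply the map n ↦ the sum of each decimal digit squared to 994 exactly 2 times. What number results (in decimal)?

114

994 → 9² + 9² + 4² = 81 + 81 + 16 = 178
178 → 1² + 7² + 8² = 1 + 49 + 64 = 114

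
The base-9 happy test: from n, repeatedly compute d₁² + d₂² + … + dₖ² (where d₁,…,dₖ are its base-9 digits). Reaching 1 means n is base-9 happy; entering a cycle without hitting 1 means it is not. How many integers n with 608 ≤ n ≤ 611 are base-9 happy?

608: 608 → 90 → 2 → 4 → 16 → 50 → 50  (repeats 50)
609: 609 → 101 → 9 → 1  (reaches 1)
610: 610 → 114 → 46 → 26 → 68 → 74 → 68  (repeats 68)
611: 611 → 129 → 35 → 73 → 65 → 53 → 89 → 65  (repeats 65)
base-9 happy: 609

1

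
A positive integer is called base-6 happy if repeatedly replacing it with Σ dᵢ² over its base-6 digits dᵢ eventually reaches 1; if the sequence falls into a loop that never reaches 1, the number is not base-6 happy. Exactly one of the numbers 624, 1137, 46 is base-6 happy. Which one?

1137

624: 624 → 33 → 34 → 41 → 26 → 20 → 13 → 5 → 25 → 17 → 29 → 41  — repeats 41 (not base-6 happy)
1137: 1137 → 44 → 6 → 1  — reaches 1 (base-6 happy)
46: 46 → 18 → 9 → 10 → 17 → 29 → 41 → 26 → 20 → 13 → 5 → 25 → 17  — repeats 17 (not base-6 happy)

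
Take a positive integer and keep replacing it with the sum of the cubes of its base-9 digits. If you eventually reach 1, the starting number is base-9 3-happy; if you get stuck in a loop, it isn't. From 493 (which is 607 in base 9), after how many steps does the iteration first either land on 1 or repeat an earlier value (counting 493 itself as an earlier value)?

3

493 = (6,0,7)_9 → 6³ + 0³ + 7³ = 559
559 = (6,8,1)_9 → 6³ + 8³ + 1³ = 729
729 = (1,0,0,0)_9 → 1³ + 0³ + 0³ + 0³ = 1  — reached 1.
That took 3 steps.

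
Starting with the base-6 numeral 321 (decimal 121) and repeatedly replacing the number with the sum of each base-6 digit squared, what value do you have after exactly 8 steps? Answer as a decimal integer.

121 = (3,2,1)_6 → 3² + 2² + 1² = 14
14 = (2,2)_6 → 2² + 2² = 8
8 = (1,2)_6 → 1² + 2² = 5
5 = (5)_6 → 5² = 25
25 = (4,1)_6 → 4² + 1² = 17
17 = (2,5)_6 → 2² + 5² = 29
29 = (4,5)_6 → 4² + 5² = 41
41 = (1,0,5)_6 → 1² + 0² + 5² = 26

26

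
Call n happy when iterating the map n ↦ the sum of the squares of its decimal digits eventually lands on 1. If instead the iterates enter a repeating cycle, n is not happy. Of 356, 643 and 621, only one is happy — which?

356

356: 356 → 70 → 49 → 97 → 130 → 10 → 1  — reaches 1 (happy)
643: 643 → 61 → 37 → 58 → 89 → 145 → 42 → 20 → 4 → 16 → 37  — repeats 37 (not happy)
621: 621 → 41 → 17 → 50 → 25 → 29 → 85 → 89 → 145 → 42 → 20 → 4 → 16 → 37 → 58 → 89  — repeats 89 (not happy)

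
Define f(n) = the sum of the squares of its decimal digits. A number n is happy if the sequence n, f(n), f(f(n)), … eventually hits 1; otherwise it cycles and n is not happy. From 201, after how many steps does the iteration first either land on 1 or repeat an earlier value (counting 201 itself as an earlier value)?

13

201 → 5
5 → 25
25 → 29
29 → 85
85 → 89
89 → 145
145 → 42
42 → 20
20 → 4
4 → 16
16 → 37
37 → 58
58 → 89  — 89 repeats.
That took 13 steps.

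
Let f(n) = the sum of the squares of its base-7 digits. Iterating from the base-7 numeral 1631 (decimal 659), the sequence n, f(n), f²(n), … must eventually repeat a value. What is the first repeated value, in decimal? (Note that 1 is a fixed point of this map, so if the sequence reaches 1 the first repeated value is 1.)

659 = (1,6,3,1)_7 → 1² + 6² + 3² + 1² = 1 + 36 + 9 + 1 = 47
47 = (6,5)_7 → 6² + 5² = 36 + 25 = 61
61 = (1,1,5)_7 → 1² + 1² + 5² = 1 + 1 + 25 = 27
27 = (3,6)_7 → 3² + 6² = 9 + 36 = 45
45 = (6,3)_7 → 6² + 3² = 36 + 9 = 45  — 45 already appeared earlier.

45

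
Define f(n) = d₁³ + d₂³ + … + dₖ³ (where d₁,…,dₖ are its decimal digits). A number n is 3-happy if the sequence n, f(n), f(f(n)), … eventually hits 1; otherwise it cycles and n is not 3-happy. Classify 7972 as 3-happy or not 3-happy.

3-happy

7972 → 7³ + 9³ + 7³ + 2³ = 343 + 729 + 343 + 8 = 1423
1423 → 1³ + 4³ + 2³ + 3³ = 1 + 64 + 8 + 27 = 100
100 → 1³ + 0³ + 0³ = 1 + 0 + 0 = 1  — reached 1.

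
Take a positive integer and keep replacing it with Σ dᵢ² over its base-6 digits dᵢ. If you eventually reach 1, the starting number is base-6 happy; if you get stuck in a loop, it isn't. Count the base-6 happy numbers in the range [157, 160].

1

157: 157 → 21 → 18 → 9 → 10 → 17 → 29 → 41 → 26 → 20 → 13 → 5 → 25 → 17  — not base-6 happy
158: 158 → 24 → 16 → 20 → 13 → 5 → 25 → 17 → 29 → 41 → 26 → 20  — not base-6 happy
159: 159 → 29 → 41 → 26 → 20 → 13 → 5 → 25 → 17 → 29  — not base-6 happy
160: 160 → 36 → 1  — base-6 happy
base-6 happy: 160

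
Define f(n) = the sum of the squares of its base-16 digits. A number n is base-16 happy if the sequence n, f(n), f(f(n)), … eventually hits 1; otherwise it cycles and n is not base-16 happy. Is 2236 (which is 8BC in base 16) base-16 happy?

base-16 happy

2236 = (8,11,12)_16 → 329
329 = (1,4,9)_16 → 98
98 = (6,2)_16 → 40
40 = (2,8)_16 → 68
68 = (4,4)_16 → 32
32 = (2,0)_16 → 4
4 = (4)_16 → 16
16 = (1,0)_16 → 1  — reached 1.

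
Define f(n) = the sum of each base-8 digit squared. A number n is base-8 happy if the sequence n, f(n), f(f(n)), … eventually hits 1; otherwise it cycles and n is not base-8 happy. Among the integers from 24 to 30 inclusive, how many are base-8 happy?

24: 24 → 9 → 2 → 4 → 16 → 4  — not base-8 happy
25: 25 → 10 → 5 → 25  — not base-8 happy
26: 26 → 13 → 26  — not base-8 happy
27: 27 → 18 → 8 → 1  — base-8 happy
28: 28 → 25 → 10 → 5 → 25  — not base-8 happy
29: 29 → 34 → 20 → 20  — not base-8 happy
30: 30 → 45 → 50 → 40 → 25 → 10 → 5 → 25  — not base-8 happy
base-8 happy: 27

1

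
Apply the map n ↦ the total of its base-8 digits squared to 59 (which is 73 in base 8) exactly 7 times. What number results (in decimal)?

59 = (7,3)_8 → 7² + 3² = 49 + 9 = 58
58 = (7,2)_8 → 7² + 2² = 49 + 4 = 53
53 = (6,5)_8 → 6² + 5² = 36 + 25 = 61
61 = (7,5)_8 → 7² + 5² = 49 + 25 = 74
74 = (1,1,2)_8 → 1² + 1² + 2² = 1 + 1 + 4 = 6
6 = (6)_8 → 6² = 36
36 = (4,4)_8 → 4² + 4² = 16 + 16 = 32

32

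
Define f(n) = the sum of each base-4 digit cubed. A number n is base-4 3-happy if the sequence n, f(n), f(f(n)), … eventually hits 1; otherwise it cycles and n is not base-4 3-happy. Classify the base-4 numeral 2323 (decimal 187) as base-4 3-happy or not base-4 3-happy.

base-4 3-happy

187 = (2,3,2,3)_4 → 2³ + 3³ + 2³ + 3³ = 70
70 = (1,0,1,2)_4 → 1³ + 0³ + 1³ + 2³ = 10
10 = (2,2)_4 → 2³ + 2³ = 16
16 = (1,0,0)_4 → 1³ + 0³ + 0³ = 1  — reached 1.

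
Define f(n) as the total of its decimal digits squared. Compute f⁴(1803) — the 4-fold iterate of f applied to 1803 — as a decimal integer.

37

1803 → 74
74 → 65
65 → 61
61 → 37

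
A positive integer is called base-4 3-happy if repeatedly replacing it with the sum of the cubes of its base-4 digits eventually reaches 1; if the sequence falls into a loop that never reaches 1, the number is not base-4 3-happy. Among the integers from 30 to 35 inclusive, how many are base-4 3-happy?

1

30: 30 → 36 → 9 → 9  — not base-4 3-happy
31: 31 → 55 → 55  — not base-4 3-happy
32: 32 → 8 → 8  — not base-4 3-happy
33: 33 → 9 → 9  — not base-4 3-happy
34: 34 → 16 → 1  — base-4 3-happy
35: 35 → 35  — not base-4 3-happy
base-4 3-happy: 34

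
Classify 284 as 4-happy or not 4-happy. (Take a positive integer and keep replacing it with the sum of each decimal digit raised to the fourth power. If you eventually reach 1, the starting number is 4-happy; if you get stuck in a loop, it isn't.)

284 → 2⁴ + 8⁴ + 4⁴ = 16 + 4096 + 256 = 4368
4368 → 4⁴ + 3⁴ + 6⁴ + 8⁴ = 256 + 81 + 1296 + 4096 = 5729
5729 → 5⁴ + 7⁴ + 2⁴ + 9⁴ = 625 + 2401 + 16 + 6561 = 9603
9603 → 9⁴ + 6⁴ + 0⁴ + 3⁴ = 6561 + 1296 + 0 + 81 = 7938
7938 → 7⁴ + 9⁴ + 3⁴ + 8⁴ = 2401 + 6561 + 81 + 4096 = 13139
13139 → 1⁴ + 3⁴ + 1⁴ + 3⁴ + 9⁴ = 1 + 81 + 1 + 81 + 6561 = 6725
6725 → 6⁴ + 7⁴ + 2⁴ + 5⁴ = 1296 + 2401 + 16 + 625 = 4338
4338 → 4⁴ + 3⁴ + 3⁴ + 8⁴ = 256 + 81 + 81 + 4096 = 4514
4514 → 4⁴ + 5⁴ + 1⁴ + 4⁴ = 256 + 625 + 1 + 256 = 1138
1138 → 1⁴ + 1⁴ + 3⁴ + 8⁴ = 1 + 1 + 81 + 4096 = 4179
4179 → 4⁴ + 1⁴ + 7⁴ + 9⁴ = 256 + 1 + 2401 + 6561 = 9219
9219 → 9⁴ + 2⁴ + 1⁴ + 9⁴ = 6561 + 16 + 1 + 6561 = 13139  — 13139 already seen; the sequence cycles without reaching 1.

not 4-happy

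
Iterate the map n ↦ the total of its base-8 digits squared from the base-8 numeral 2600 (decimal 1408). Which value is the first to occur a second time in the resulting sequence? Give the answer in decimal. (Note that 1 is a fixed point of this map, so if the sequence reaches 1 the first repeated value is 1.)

25

1408 = (2,6,0,0)_8 → 40
40 = (5,0)_8 → 25
25 = (3,1)_8 → 10
10 = (1,2)_8 → 5
5 = (5)_8 → 25  — 25 already appeared earlier.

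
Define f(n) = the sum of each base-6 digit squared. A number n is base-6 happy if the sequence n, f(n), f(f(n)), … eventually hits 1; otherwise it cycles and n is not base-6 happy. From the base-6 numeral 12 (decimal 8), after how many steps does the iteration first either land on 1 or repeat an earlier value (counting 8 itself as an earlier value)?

8 = (1,2)_6 → 1² + 2² = 1 + 4 = 5
5 = (5)_6 → 5² = 25
25 = (4,1)_6 → 4² + 1² = 16 + 1 = 17
17 = (2,5)_6 → 2² + 5² = 4 + 25 = 29
29 = (4,5)_6 → 4² + 5² = 16 + 25 = 41
41 = (1,0,5)_6 → 1² + 0² + 5² = 1 + 0 + 25 = 26
26 = (4,2)_6 → 4² + 2² = 16 + 4 = 20
20 = (3,2)_6 → 3² + 2² = 9 + 4 = 13
13 = (2,1)_6 → 2² + 1² = 4 + 1 = 5  — 5 repeats.
That took 9 steps.

9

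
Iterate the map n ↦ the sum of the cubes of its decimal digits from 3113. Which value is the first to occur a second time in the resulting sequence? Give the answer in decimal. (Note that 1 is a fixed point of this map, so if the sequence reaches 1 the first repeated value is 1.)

371

3113 → 3³ + 1³ + 1³ + 3³ = 27 + 1 + 1 + 27 = 56
56 → 5³ + 6³ = 125 + 216 = 341
341 → 3³ + 4³ + 1³ = 27 + 64 + 1 = 92
92 → 9³ + 2³ = 729 + 8 = 737
737 → 7³ + 3³ + 7³ = 343 + 27 + 343 = 713
713 → 7³ + 1³ + 3³ = 343 + 1 + 27 = 371
371 → 3³ + 7³ + 1³ = 27 + 343 + 1 = 371  — 371 already appeared earlier.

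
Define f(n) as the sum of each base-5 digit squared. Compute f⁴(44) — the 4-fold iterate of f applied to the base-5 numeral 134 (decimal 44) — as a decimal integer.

16

44 = (1,3,4)_5 → 1² + 3² + 4² = 26
26 = (1,0,1)_5 → 1² + 0² + 1² = 2
2 = (2)_5 → 2² = 4
4 = (4)_5 → 4² = 16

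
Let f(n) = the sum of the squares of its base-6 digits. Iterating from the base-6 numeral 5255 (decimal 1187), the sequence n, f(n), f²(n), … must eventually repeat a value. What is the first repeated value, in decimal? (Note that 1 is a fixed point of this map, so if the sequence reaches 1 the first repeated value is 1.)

1187 = (5,2,5,5)_6 → 79
79 = (2,1,1)_6 → 6
6 = (1,0)_6 → 1  — reached the fixed point 1.
1 → 1, so 1 is the first repeated value.

1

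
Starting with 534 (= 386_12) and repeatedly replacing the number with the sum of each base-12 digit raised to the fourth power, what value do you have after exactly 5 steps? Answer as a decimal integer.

534 = (3,8,6)_12 → 3⁴ + 8⁴ + 6⁴ = 81 + 4096 + 1296 = 5473
5473 = (3,2,0,1)_12 → 3⁴ + 2⁴ + 0⁴ + 1⁴ = 81 + 16 + 0 + 1 = 98
98 = (8,2)_12 → 8⁴ + 2⁴ = 4096 + 16 = 4112
4112 = (2,4,6,8)_12 → 2⁴ + 4⁴ + 6⁴ + 8⁴ = 16 + 256 + 1296 + 4096 = 5664
5664 = (3,3,4,0)_12 → 3⁴ + 3⁴ + 4⁴ + 0⁴ = 81 + 81 + 256 + 0 = 418

418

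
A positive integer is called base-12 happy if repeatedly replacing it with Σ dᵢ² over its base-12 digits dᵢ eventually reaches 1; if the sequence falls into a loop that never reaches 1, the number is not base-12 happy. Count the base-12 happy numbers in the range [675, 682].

1

675: 675 → 89 → 74 → 40 → 25 → 5 → 25  (repeats 25)
676: 676 → 96 → 64 → 41 → 34 → 104 → 128 → 164 → 66 → 61 → 26 → 8 → 64  (repeats 64)
677: 677 → 105 → 145 → 2 → 4 → 16 → 17 → 26 → 8 → 64 → 41 → 34 → 104 → 128 → 164 → 66 → 61 → 26  (repeats 26)
678: 678 → 116 → 145 → 2 → 4 → 16 → 17 → 26 → 8 → 64 → 41 → 34 → 104 → 128 → 164 → 66 → 61 → 26  (repeats 26)
679: 679 → 129 → 181 → 11 → 121 → 101 → 89 → 74 → 40 → 25 → 5 → 25  (repeats 25)
680: 680 → 144 → 1  (reaches 1)
681: 681 → 161 → 27 → 13 → 2 → 4 → 16 → 17 → 26 → 8 → 64 → 41 → 34 → 104 → 128 → 164 → 66 → 61 → 26  (repeats 26)
682: 682 → 180 → 10 → 100 → 80 → 100  (repeats 100)
base-12 happy: 680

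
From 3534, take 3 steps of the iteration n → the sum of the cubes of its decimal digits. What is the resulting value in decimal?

1458

3534 → 3³ + 5³ + 3³ + 4³ = 243
243 → 2³ + 4³ + 3³ = 99
99 → 9³ + 9³ = 1458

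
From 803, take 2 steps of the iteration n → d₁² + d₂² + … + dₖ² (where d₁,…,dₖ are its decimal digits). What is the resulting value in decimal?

58

803 → 73
73 → 58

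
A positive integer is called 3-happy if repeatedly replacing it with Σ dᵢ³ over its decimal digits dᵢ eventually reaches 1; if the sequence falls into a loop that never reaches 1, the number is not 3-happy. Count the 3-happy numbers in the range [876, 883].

876: 876 → 1071 → 345 → 216 → 225 → 141 → 66 → 432 → 99 → 1458 → 702 → 351 → 153 → 153  (repeats 153)
877: 877 → 1198 → 1243 → 100 → 1  (reaches 1)
878: 878 → 1367 → 587 → 980 → 1241 → 74 → 407 → 407  (repeats 407)
879: 879 → 1584 → 702 → 351 → 153 → 153  (repeats 153)
880: 880 → 1024 → 73 → 370 → 370  (repeats 370)
881: 881 → 1025 → 134 → 92 → 737 → 713 → 371 → 371  (repeats 371)
882: 882 → 1032 → 36 → 243 → 99 → 1458 → 702 → 351 → 153 → 153  (repeats 153)
883: 883 → 1051 → 127 → 352 → 160 → 217 → 352  (repeats 352)
3-happy: 877

1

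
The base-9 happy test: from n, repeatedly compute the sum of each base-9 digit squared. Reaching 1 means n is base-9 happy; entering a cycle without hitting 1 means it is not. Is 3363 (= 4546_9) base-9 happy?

not base-9 happy

3363 = (4,5,4,6)_9 → 93
93 = (1,1,3)_9 → 11
11 = (1,2)_9 → 5
5 = (5)_9 → 25
25 = (2,7)_9 → 53
53 = (5,8)_9 → 89
89 = (1,0,8)_9 → 65
65 = (7,2)_9 → 53  — 53 already seen; the sequence cycles without reaching 1.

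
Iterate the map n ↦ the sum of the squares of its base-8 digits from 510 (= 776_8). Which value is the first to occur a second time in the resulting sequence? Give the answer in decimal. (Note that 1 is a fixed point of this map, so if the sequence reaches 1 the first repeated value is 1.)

25

510 = (7,7,6)_8 → 7² + 7² + 6² = 134
134 = (2,0,6)_8 → 2² + 0² + 6² = 40
40 = (5,0)_8 → 5² + 0² = 25
25 = (3,1)_8 → 3² + 1² = 10
10 = (1,2)_8 → 1² + 2² = 5
5 = (5)_8 → 5² = 25  — 25 already appeared earlier.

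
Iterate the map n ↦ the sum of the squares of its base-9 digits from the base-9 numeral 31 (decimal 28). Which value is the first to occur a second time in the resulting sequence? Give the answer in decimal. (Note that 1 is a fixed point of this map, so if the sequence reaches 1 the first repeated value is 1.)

50

28 = (3,1)_9 → 10
10 = (1,1)_9 → 2
2 = (2)_9 → 4
4 = (4)_9 → 16
16 = (1,7)_9 → 50
50 = (5,5)_9 → 50  — 50 already appeared earlier.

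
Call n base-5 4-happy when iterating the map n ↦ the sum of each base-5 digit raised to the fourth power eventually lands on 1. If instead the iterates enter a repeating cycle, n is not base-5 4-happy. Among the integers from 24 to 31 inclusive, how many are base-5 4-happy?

1

24: 24 → 512 → 288 → 114 → 528 → 338 → 194 → 354 → 528  — not base-5 4-happy
25: 25 → 1  — base-5 4-happy
26: 26 → 2 → 16 → 82 → 98 → 418 → 244 → 594 → 674 → 514 → 528 → 338 → 194 → 354 → 528  — not base-5 4-happy
27: 27 → 17 → 97 → 353 → 353  — not base-5 4-happy
28: 28 → 82 → 98 → 418 → 244 → 594 → 674 → 514 → 528 → 338 → 194 → 354 → 528  — not base-5 4-happy
29: 29 → 257 → 33 → 83 → 163 → 99 → 593 → 499 → 849 → 595 → 593  — not base-5 4-happy
30: 30 → 2 → 16 → 82 → 98 → 418 → 244 → 594 → 674 → 514 → 528 → 338 → 194 → 354 → 528  — not base-5 4-happy
31: 31 → 3 → 81 → 83 → 163 → 99 → 593 → 499 → 849 → 595 → 593  — not base-5 4-happy
base-5 4-happy: 25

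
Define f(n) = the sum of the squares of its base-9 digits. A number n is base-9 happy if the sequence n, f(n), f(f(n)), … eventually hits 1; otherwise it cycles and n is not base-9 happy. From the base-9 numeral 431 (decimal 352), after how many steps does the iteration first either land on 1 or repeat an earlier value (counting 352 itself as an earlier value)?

352 = (4,3,1)_9 → 4² + 3² + 1² = 26
26 = (2,8)_9 → 2² + 8² = 68
68 = (7,5)_9 → 7² + 5² = 74
74 = (8,2)_9 → 8² + 2² = 68  — 68 repeats.
That took 4 steps.

4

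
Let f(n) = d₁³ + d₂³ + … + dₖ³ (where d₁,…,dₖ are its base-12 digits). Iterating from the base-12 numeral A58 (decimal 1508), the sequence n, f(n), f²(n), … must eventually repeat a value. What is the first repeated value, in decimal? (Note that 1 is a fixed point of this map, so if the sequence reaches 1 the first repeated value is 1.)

1508 = (10,5,8)_12 → 10³ + 5³ + 8³ = 1000 + 125 + 512 = 1637
1637 = (11,4,5)_12 → 11³ + 4³ + 5³ = 1331 + 64 + 125 = 1520
1520 = (10,6,8)_12 → 10³ + 6³ + 8³ = 1000 + 216 + 512 = 1728
1728 = (1,0,0,0)_12 → 1³ + 0³ + 0³ + 0³ = 1 + 0 + 0 + 0 = 1  — reached the fixed point 1.
1 → 1, so 1 is the first repeated value.

1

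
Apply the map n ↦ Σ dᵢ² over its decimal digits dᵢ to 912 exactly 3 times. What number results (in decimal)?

1

912 → 9² + 1² + 2² = 81 + 1 + 4 = 86
86 → 8² + 6² = 64 + 36 = 100
100 → 1² + 0² + 0² = 1 + 0 + 0 = 1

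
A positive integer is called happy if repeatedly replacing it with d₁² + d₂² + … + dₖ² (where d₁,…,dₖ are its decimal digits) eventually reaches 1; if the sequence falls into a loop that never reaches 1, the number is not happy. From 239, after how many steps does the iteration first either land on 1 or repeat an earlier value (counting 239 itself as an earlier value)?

239 → 2² + 3² + 9² = 94
94 → 9² + 4² = 97
97 → 9² + 7² = 130
130 → 1² + 3² + 0² = 10
10 → 1² + 0² = 1  — reached 1.
That took 5 steps.

5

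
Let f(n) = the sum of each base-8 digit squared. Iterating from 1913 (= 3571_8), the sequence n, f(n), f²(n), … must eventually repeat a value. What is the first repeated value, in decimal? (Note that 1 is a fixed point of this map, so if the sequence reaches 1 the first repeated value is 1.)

1913 = (3,5,7,1)_8 → 84
84 = (1,2,4)_8 → 21
21 = (2,5)_8 → 29
29 = (3,5)_8 → 34
34 = (4,2)_8 → 20
20 = (2,4)_8 → 20  — 20 already appeared earlier.

20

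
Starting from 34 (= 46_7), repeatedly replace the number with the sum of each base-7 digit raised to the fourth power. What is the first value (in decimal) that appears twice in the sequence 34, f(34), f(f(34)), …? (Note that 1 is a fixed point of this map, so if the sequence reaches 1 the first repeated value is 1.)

34 = (4,6)_7 → 4⁴ + 6⁴ = 256 + 1296 = 1552
1552 = (4,3,4,5)_7 → 4⁴ + 3⁴ + 4⁴ + 5⁴ = 256 + 81 + 256 + 625 = 1218
1218 = (3,3,6,0)_7 → 3⁴ + 3⁴ + 6⁴ + 0⁴ = 81 + 81 + 1296 + 0 = 1458
1458 = (4,1,5,2)_7 → 4⁴ + 1⁴ + 5⁴ + 2⁴ = 256 + 1 + 625 + 16 = 898
898 = (2,4,2,2)_7 → 2⁴ + 4⁴ + 2⁴ + 2⁴ = 16 + 256 + 16 + 16 = 304
304 = (6,1,3)_7 → 6⁴ + 1⁴ + 3⁴ = 1296 + 1 + 81 = 1378
1378 = (4,0,0,6)_7 → 4⁴ + 0⁴ + 0⁴ + 6⁴ = 256 + 0 + 0 + 1296 = 1552  — 1552 already appeared earlier.

1552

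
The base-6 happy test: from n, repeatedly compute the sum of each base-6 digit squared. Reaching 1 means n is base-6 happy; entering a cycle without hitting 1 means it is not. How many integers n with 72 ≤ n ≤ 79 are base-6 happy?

1

72: 72 → 4 → 16 → 20 → 13 → 5 → 25 → 17 → 29 → 41 → 26 → 20  — not base-6 happy
73: 73 → 5 → 25 → 17 → 29 → 41 → 26 → 20 → 13 → 5  — not base-6 happy
74: 74 → 8 → 5 → 25 → 17 → 29 → 41 → 26 → 20 → 13 → 5  — not base-6 happy
75: 75 → 13 → 5 → 25 → 17 → 29 → 41 → 26 → 20 → 13  — not base-6 happy
76: 76 → 20 → 13 → 5 → 25 → 17 → 29 → 41 → 26 → 20  — not base-6 happy
77: 77 → 29 → 41 → 26 → 20 → 13 → 5 → 25 → 17 → 29  — not base-6 happy
78: 78 → 5 → 25 → 17 → 29 → 41 → 26 → 20 → 13 → 5  — not base-6 happy
79: 79 → 6 → 1  — base-6 happy
base-6 happy: 79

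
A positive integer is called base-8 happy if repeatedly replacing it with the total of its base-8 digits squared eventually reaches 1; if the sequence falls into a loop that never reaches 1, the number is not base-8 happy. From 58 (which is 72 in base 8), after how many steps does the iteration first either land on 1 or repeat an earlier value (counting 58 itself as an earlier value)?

58 = (7,2)_8 → 7² + 2² = 53
53 = (6,5)_8 → 6² + 5² = 61
61 = (7,5)_8 → 7² + 5² = 74
74 = (1,1,2)_8 → 1² + 1² + 2² = 6
6 = (6)_8 → 6² = 36
36 = (4,4)_8 → 4² + 4² = 32
32 = (4,0)_8 → 4² + 0² = 16
16 = (2,0)_8 → 2² + 0² = 4
4 = (4)_8 → 4² = 16  — 16 repeats.
That took 9 steps.

9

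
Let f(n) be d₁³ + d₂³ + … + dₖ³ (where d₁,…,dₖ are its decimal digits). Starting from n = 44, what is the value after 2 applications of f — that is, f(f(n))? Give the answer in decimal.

521

44 → 4³ + 4³ = 64 + 64 = 128
128 → 1³ + 2³ + 8³ = 1 + 8 + 512 = 521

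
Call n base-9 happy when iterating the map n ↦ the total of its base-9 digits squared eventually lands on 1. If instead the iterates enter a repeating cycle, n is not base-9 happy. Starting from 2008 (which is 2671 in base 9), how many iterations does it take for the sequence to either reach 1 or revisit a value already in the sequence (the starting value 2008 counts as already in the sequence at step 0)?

2008 = (2,6,7,1)_9 → 2² + 6² + 7² + 1² = 90
90 = (1,1,0)_9 → 1² + 1² + 0² = 2
2 = (2)_9 → 2² = 4
4 = (4)_9 → 4² = 16
16 = (1,7)_9 → 1² + 7² = 50
50 = (5,5)_9 → 5² + 5² = 50  — 50 repeats.
That took 6 steps.

6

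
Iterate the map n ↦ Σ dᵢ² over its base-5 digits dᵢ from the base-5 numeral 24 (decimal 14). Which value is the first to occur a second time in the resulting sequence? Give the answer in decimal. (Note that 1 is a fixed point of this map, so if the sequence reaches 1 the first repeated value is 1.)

16

14 = (2,4)_5 → 2² + 4² = 20
20 = (4,0)_5 → 4² + 0² = 16
16 = (3,1)_5 → 3² + 1² = 10
10 = (2,0)_5 → 2² + 0² = 4
4 = (4)_5 → 4² = 16  — 16 already appeared earlier.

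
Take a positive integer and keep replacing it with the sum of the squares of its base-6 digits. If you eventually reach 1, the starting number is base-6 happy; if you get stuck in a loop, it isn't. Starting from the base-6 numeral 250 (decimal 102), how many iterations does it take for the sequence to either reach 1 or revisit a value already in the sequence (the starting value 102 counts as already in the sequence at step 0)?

9

102 = (2,5,0)_6 → 29
29 = (4,5)_6 → 41
41 = (1,0,5)_6 → 26
26 = (4,2)_6 → 20
20 = (3,2)_6 → 13
13 = (2,1)_6 → 5
5 = (5)_6 → 25
25 = (4,1)_6 → 17
17 = (2,5)_6 → 29  — 29 repeats.
That took 9 steps.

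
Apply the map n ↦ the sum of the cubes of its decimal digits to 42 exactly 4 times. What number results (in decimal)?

153

42 → 72
72 → 351
351 → 153
153 → 153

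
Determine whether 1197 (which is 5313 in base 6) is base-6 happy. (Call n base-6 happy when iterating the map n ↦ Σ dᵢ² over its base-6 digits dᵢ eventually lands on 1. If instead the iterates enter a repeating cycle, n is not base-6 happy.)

base-6 happy

1197 = (5,3,1,3)_6 → 5² + 3² + 1² + 3² = 25 + 9 + 1 + 9 = 44
44 = (1,1,2)_6 → 1² + 1² + 2² = 1 + 1 + 4 = 6
6 = (1,0)_6 → 1² + 0² = 1 + 0 = 1  — reached 1.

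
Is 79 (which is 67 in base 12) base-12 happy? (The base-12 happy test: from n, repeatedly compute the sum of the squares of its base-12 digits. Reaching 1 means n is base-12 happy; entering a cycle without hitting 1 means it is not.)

79 = (6,7)_12 → 6² + 7² = 85
85 = (7,1)_12 → 7² + 1² = 50
50 = (4,2)_12 → 4² + 2² = 20
20 = (1,8)_12 → 1² + 8² = 65
65 = (5,5)_12 → 5² + 5² = 50  — 50 already seen; the sequence cycles without reaching 1.

not base-12 happy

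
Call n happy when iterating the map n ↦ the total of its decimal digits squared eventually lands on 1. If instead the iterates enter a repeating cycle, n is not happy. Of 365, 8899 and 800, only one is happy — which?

365

365: 365 → 70 → 49 → 97 → 130 → 10 → 1  — reaches 1 (happy)
8899: 8899 → 290 → 85 → 89 → 145 → 42 → 20 → 4 → 16 → 37 → 58 → 89  — repeats 89 (not happy)
800: 800 → 64 → 52 → 29 → 85 → 89 → 145 → 42 → 20 → 4 → 16 → 37 → 58 → 89  — repeats 89 (not happy)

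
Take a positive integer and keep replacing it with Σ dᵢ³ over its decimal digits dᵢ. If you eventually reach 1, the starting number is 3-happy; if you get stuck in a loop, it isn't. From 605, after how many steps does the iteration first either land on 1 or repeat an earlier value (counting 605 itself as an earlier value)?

6

605 → 341
341 → 92
92 → 737
737 → 713
713 → 371
371 → 371  — 371 repeats.
That took 6 steps.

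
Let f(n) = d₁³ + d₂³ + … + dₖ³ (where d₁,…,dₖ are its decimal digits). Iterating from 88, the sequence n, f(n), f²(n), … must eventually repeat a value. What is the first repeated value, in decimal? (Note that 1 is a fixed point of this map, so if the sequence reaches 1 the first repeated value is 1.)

370

88 → 8³ + 8³ = 1024
1024 → 1³ + 0³ + 2³ + 4³ = 73
73 → 7³ + 3³ = 370
370 → 3³ + 7³ + 0³ = 370  — 370 already appeared earlier.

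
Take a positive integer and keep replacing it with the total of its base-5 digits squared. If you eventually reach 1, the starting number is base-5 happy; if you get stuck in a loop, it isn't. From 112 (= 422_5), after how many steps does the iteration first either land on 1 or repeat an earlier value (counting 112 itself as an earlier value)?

8

112 = (4,2,2)_5 → 4² + 2² + 2² = 24
24 = (4,4)_5 → 4² + 4² = 32
32 = (1,1,2)_5 → 1² + 1² + 2² = 6
6 = (1,1)_5 → 1² + 1² = 2
2 = (2)_5 → 2² = 4
4 = (4)_5 → 4² = 16
16 = (3,1)_5 → 3² + 1² = 10
10 = (2,0)_5 → 2² + 0² = 4  — 4 repeats.
That took 8 steps.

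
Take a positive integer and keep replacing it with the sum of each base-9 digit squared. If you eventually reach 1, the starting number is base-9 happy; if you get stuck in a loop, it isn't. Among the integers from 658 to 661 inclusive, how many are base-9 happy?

1

658: 658 → 66 → 58 → 52 → 74 → 68 → 74  (repeats 74)
659: 659 → 69 → 85 → 17 → 65 → 53 → 89 → 65  (repeats 65)
660: 660 → 74 → 68 → 74  (repeats 74)
661: 661 → 81 → 1  (reaches 1)
base-9 happy: 661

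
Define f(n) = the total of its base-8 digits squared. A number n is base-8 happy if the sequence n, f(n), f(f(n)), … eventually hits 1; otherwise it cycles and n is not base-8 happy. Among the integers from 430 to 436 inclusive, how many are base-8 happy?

430: 430 → 97 → 18 → 8 → 1  (reaches 1)
431: 431 → 110 → 62 → 85 → 30 → 45 → 50 → 40 → 25 → 10 → 5 → 25  (repeats 25)
432: 432 → 72 → 2 → 4 → 16 → 4  (repeats 4)
433: 433 → 73 → 3 → 9 → 2 → 4 → 16 → 4  (repeats 4)
434: 434 → 76 → 18 → 8 → 1  (reaches 1)
435: 435 → 81 → 6 → 36 → 32 → 16 → 4 → 16  (repeats 16)
436: 436 → 88 → 10 → 5 → 25 → 10  (repeats 10)
base-8 happy: 430, 434

2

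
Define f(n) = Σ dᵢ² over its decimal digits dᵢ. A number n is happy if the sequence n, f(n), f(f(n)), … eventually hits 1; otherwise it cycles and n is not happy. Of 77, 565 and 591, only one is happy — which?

565

77: 77 → 98 → 145 → 42 → 20 → 4 → 16 → 37 → 58 → 89 → 145  — repeats 145 (not happy)
565: 565 → 86 → 100 → 1  — reaches 1 (happy)
591: 591 → 107 → 50 → 25 → 29 → 85 → 89 → 145 → 42 → 20 → 4 → 16 → 37 → 58 → 89  — repeats 89 (not happy)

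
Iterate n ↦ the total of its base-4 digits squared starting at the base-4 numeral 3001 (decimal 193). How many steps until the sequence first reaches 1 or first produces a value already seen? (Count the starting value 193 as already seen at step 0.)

4

193 = (3,0,0,1)_4 → 3² + 0² + 0² + 1² = 10
10 = (2,2)_4 → 2² + 2² = 8
8 = (2,0)_4 → 2² + 0² = 4
4 = (1,0)_4 → 1² + 0² = 1  — reached 1.
That took 4 steps.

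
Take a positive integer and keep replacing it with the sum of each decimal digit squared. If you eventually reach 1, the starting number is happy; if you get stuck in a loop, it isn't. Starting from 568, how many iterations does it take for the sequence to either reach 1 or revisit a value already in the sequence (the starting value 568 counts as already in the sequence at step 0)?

568 → 125
125 → 30
30 → 9
9 → 81
81 → 65
65 → 61
61 → 37
37 → 58
58 → 89
89 → 145
145 → 42
42 → 20
20 → 4
4 → 16
16 → 37  — 37 repeats.
That took 15 steps.

15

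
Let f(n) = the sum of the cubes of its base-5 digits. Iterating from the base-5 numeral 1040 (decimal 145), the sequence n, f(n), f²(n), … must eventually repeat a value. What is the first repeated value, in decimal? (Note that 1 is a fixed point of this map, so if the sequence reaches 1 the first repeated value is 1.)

65

145 = (1,0,4,0)_5 → 1³ + 0³ + 4³ + 0³ = 65
65 = (2,3,0)_5 → 2³ + 3³ + 0³ = 35
35 = (1,2,0)_5 → 1³ + 2³ + 0³ = 9
9 = (1,4)_5 → 1³ + 4³ = 65  — 65 already appeared earlier.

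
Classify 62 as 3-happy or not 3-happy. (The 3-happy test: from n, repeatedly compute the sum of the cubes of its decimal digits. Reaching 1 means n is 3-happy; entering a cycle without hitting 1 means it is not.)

not 3-happy

62 → 224
224 → 80
80 → 512
512 → 134
134 → 92
92 → 737
737 → 713
713 → 371
371 → 371  — 371 already seen; the sequence cycles without reaching 1.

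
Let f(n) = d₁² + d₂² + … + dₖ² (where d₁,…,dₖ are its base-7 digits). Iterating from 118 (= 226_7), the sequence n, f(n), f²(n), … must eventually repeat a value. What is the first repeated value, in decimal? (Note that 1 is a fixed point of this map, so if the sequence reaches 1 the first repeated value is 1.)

118 = (2,2,6)_7 → 2² + 2² + 6² = 44
44 = (6,2)_7 → 6² + 2² = 40
40 = (5,5)_7 → 5² + 5² = 50
50 = (1,0,1)_7 → 1² + 0² + 1² = 2
2 = (2)_7 → 2² = 4
4 = (4)_7 → 4² = 16
16 = (2,2)_7 → 2² + 2² = 8
8 = (1,1)_7 → 1² + 1² = 2  — 2 already appeared earlier.

2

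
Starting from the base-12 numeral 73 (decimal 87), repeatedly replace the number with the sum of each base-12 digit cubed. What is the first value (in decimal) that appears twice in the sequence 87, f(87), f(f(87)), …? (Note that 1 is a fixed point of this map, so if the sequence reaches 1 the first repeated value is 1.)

1

87 = (7,3)_12 → 7³ + 3³ = 343 + 27 = 370
370 = (2,6,10)_12 → 2³ + 6³ + 10³ = 8 + 216 + 1000 = 1224
1224 = (8,6,0)_12 → 8³ + 6³ + 0³ = 512 + 216 + 0 = 728
728 = (5,0,8)_12 → 5³ + 0³ + 8³ = 125 + 0 + 512 = 637
637 = (4,5,1)_12 → 4³ + 5³ + 1³ = 64 + 125 + 1 = 190
190 = (1,3,10)_12 → 1³ + 3³ + 10³ = 1 + 27 + 1000 = 1028
1028 = (7,1,8)_12 → 7³ + 1³ + 8³ = 343 + 1 + 512 = 856
856 = (5,11,4)_12 → 5³ + 11³ + 4³ = 125 + 1331 + 64 = 1520
1520 = (10,6,8)_12 → 10³ + 6³ + 8³ = 1000 + 216 + 512 = 1728
1728 = (1,0,0,0)_12 → 1³ + 0³ + 0³ + 0³ = 1 + 0 + 0 + 0 = 1  — reached the fixed point 1.
1 → 1, so 1 is the first repeated value.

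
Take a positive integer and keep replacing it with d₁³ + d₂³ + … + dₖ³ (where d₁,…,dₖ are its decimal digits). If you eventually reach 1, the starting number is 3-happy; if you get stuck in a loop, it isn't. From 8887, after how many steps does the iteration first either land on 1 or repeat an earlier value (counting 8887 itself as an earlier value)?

11

8887 → 8³ + 8³ + 8³ + 7³ = 512 + 512 + 512 + 343 = 1879
1879 → 1³ + 8³ + 7³ + 9³ = 1 + 512 + 343 + 729 = 1585
1585 → 1³ + 5³ + 8³ + 5³ = 1 + 125 + 512 + 125 = 763
763 → 7³ + 6³ + 3³ = 343 + 216 + 27 = 586
586 → 5³ + 8³ + 6³ = 125 + 512 + 216 = 853
853 → 8³ + 5³ + 3³ = 512 + 125 + 27 = 664
664 → 6³ + 6³ + 4³ = 216 + 216 + 64 = 496
496 → 4³ + 9³ + 6³ = 64 + 729 + 216 = 1009
1009 → 1³ + 0³ + 0³ + 9³ = 1 + 0 + 0 + 729 = 730
730 → 7³ + 3³ + 0³ = 343 + 27 + 0 = 370
370 → 3³ + 7³ + 0³ = 27 + 343 + 0 = 370  — 370 repeats.
That took 11 steps.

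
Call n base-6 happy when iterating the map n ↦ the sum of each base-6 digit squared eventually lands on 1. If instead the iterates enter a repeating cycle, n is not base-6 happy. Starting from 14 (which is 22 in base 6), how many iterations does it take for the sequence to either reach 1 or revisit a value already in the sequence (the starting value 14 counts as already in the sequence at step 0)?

10

14 = (2,2)_6 → 2² + 2² = 4 + 4 = 8
8 = (1,2)_6 → 1² + 2² = 1 + 4 = 5
5 = (5)_6 → 5² = 25
25 = (4,1)_6 → 4² + 1² = 16 + 1 = 17
17 = (2,5)_6 → 2² + 5² = 4 + 25 = 29
29 = (4,5)_6 → 4² + 5² = 16 + 25 = 41
41 = (1,0,5)_6 → 1² + 0² + 5² = 1 + 0 + 25 = 26
26 = (4,2)_6 → 4² + 2² = 16 + 4 = 20
20 = (3,2)_6 → 3² + 2² = 9 + 4 = 13
13 = (2,1)_6 → 2² + 1² = 4 + 1 = 5  — 5 repeats.
That took 10 steps.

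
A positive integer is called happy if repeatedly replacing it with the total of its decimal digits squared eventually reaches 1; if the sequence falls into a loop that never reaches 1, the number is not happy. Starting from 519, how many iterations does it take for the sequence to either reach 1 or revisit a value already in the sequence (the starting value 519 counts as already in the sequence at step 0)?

519 → 107
107 → 50
50 → 25
25 → 29
29 → 85
85 → 89
89 → 145
145 → 42
42 → 20
20 → 4
4 → 16
16 → 37
37 → 58
58 → 89  — 89 repeats.
That took 14 steps.

14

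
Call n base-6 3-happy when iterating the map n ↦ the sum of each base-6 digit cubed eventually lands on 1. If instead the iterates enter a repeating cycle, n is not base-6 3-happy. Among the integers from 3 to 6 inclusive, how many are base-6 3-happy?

3: 3 → 27 → 91 → 36 → 1  — base-6 3-happy
4: 4 → 64 → 129 → 81 → 36 → 1  — base-6 3-happy
5: 5 → 125 → 160 → 136 → 155 → 190 → 190  — not base-6 3-happy
6: 6 → 1  — base-6 3-happy
base-6 3-happy: 3, 4, 6

3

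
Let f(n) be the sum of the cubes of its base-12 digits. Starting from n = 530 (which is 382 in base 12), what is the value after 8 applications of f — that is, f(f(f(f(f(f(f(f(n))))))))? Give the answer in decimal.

530 = (3,8,2)_12 → 3³ + 8³ + 2³ = 547
547 = (3,9,7)_12 → 3³ + 9³ + 7³ = 1099
1099 = (7,7,7)_12 → 7³ + 7³ + 7³ = 1029
1029 = (7,1,9)_12 → 7³ + 1³ + 9³ = 1073
1073 = (7,5,5)_12 → 7³ + 5³ + 5³ = 593
593 = (4,1,5)_12 → 4³ + 1³ + 5³ = 190
190 = (1,3,10)_12 → 1³ + 3³ + 10³ = 1028
1028 = (7,1,8)_12 → 7³ + 1³ + 8³ = 856

856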